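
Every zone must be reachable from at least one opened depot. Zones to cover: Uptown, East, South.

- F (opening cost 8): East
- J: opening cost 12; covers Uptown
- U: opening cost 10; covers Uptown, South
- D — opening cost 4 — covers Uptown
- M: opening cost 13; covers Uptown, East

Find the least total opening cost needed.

18

Choose F and U: together they cover Uptown, East, South — every zone.
Total opening cost: 8 + 10 = 18.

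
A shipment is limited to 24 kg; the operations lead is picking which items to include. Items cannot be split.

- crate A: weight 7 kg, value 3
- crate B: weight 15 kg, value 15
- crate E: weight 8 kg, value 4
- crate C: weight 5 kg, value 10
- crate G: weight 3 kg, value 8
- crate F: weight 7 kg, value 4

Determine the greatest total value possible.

33

Take crate B, crate C, and crate G: weight 15 + 5 + 3 = 23 ≤ 24, value 15 + 10 + 8 = 33.
No other feasible combination does better.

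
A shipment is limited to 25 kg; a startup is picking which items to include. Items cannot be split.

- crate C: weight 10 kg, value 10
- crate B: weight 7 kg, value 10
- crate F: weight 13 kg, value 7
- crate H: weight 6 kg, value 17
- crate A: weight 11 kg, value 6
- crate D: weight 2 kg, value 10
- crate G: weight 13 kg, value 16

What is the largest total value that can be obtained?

47

Allowing fractional choices, the relaxed optimum would be about 49.3, but items are indivisible.
crate C + crate B + crate H + crate D: weight 10 + 7 + 6 + 2 = 25 ≤ 25, value 10 + 10 + 17 + 10 = 47.
crate H + crate D + crate G: weight 6 + 2 + 13 = 21 ≤ 25, value 17 + 10 + 16 = 43.
crate B + crate H + crate D: weight 7 + 6 + 2 = 15 ≤ 25, value 10 + 17 + 10 = 37.
Best is crate C, crate B, crate H, and crate D with total value 47.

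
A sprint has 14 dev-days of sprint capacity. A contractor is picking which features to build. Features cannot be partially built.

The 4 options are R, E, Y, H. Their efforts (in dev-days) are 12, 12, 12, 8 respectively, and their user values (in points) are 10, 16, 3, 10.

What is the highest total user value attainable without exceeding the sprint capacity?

Take E: effort 12 ≤ 14, user value 16.
No other feasible combination does better.

16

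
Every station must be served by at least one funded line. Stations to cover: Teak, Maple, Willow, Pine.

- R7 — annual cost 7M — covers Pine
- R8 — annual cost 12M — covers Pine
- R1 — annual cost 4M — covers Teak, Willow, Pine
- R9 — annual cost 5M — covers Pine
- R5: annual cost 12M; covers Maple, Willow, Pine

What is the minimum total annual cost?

Choose R1 and R5: together they cover Teak, Maple, Willow, Pine — every station.
Total annual cost: 4 + 12 = 16.

16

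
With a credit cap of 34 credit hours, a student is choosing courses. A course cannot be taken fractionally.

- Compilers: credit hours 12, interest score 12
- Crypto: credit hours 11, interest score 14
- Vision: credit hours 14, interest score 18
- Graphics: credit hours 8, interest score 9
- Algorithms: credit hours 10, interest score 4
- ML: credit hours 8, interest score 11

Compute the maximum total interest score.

Allowing fractional choices, the relaxed optimum would be about 44.1, but courses are indivisible.
Compilers + Vision + ML: credit hours 12 + 14 + 8 = 34 ≤ 34, interest score 12 + 18 + 11 = 41.
Crypto + Vision + Graphics: credit hours 11 + 14 + 8 = 33 ≤ 34, interest score 14 + 18 + 9 = 41.
Crypto + Vision + ML: credit hours 11 + 14 + 8 = 33 ≤ 34, interest score 14 + 18 + 11 = 43.
Best is Crypto, Vision, and ML with total interest score 43.

43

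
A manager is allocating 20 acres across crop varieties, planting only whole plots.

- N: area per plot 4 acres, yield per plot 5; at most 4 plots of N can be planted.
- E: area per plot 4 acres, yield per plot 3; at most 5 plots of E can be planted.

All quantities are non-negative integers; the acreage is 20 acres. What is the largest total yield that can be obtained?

Take 4×N and 1×E: area 20 ≤ 20, yield 4·5 + 1·3 = 23.
N has the best ratio (5/4) and is taken to its limit of 4; remaining capacity is filled optimally with the others.

23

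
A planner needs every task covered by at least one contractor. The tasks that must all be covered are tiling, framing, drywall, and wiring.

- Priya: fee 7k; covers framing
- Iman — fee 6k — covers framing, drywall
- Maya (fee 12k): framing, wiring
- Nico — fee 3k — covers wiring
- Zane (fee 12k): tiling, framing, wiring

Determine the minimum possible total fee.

18

This is a weighted set-cover instance.
The greedy cost-per-new-task heuristic would pick Iman, Nico, and Zane for 21, but a cheaper cover exists.
Choose Iman and Zane: together they cover tiling, framing, drywall, wiring — every task.
Total fee: 6 + 12 = 18.
No cover costs less than 18.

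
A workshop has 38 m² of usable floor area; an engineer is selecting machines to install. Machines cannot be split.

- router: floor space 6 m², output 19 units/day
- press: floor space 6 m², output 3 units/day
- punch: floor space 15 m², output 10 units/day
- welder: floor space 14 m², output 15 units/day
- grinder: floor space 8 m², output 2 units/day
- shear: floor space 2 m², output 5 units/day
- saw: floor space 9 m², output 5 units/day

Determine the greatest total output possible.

Take router, punch, welder, and shear: floor space 6 + 15 + 14 + 2 = 37 ≤ 38, output 19 + 10 + 15 + 5 = 49.
No other feasible combination does better.

49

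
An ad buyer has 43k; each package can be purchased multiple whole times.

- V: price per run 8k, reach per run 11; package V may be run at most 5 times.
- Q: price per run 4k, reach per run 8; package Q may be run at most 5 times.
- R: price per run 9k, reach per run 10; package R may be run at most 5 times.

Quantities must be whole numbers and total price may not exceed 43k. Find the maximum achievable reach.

65

This is a bounded integer knapsack.
Q has the best ratio (8/4); taking only Q gives at most 5×8 = 40 (stopped by the supply cap of 5).
Mixing does better — 3×V and 4×Q: price 40 ≤ 43, reach 3·11 + 4·8 = 65.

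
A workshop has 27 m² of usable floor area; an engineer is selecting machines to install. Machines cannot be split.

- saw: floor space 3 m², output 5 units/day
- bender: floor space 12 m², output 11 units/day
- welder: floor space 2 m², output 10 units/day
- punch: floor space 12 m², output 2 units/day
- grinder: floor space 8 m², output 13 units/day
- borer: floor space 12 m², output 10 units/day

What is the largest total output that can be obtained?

Allowing fractional choices, the relaxed optimum would be about 40.7, but machines are indivisible.
saw + welder + grinder + borer: floor space 3 + 2 + 8 + 12 = 25 ≤ 27, output 5 + 10 + 13 + 10 = 38.
saw + bender + welder + grinder: floor space 3 + 12 + 2 + 8 = 25 ≤ 27, output 5 + 11 + 10 + 13 = 39.
Best is saw, bender, welder, and grinder with total output 39.

39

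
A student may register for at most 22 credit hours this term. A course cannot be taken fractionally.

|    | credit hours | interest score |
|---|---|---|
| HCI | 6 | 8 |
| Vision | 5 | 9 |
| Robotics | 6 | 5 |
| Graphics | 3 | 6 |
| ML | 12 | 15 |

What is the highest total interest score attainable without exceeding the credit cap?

30

This is a 0-1 knapsack instance.
HCI + Graphics + ML: credit hours 6 + 3 + 12 = 21 ≤ 22, interest score 8 + 6 + 15 = 29.
HCI + Vision + Robotics + Graphics: credit hours 6 + 5 + 6 + 3 = 20 ≤ 22, interest score 8 + 9 + 5 + 6 = 28.
Vision + Graphics + ML: credit hours 5 + 3 + 12 = 20 ≤ 22, interest score 9 + 6 + 15 = 30.
Best is Vision, Graphics, and ML with total interest score 30.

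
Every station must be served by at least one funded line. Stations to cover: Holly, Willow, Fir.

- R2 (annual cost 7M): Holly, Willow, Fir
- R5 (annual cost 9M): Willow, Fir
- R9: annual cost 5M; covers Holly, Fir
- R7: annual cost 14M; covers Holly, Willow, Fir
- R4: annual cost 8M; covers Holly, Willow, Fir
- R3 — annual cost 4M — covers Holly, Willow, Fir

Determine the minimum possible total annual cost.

R3 alone covers Holly, Willow, Fir — every station.
Total annual cost: 4.

4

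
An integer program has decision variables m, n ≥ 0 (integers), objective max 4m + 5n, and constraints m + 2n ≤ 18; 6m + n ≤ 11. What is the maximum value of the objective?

45

(m,n)=(0,9) is feasible, giving 45.
(m,n)=(0,8) is feasible, giving 40.
(m,n)=(0,7) is feasible, giving 35.
The best lattice point is (0,9), giving 45.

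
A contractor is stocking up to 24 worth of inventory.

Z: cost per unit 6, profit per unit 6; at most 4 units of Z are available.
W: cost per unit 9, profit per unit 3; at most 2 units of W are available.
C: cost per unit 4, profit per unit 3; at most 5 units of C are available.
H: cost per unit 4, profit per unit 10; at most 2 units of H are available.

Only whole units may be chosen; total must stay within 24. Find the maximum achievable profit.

35

2×Z, 1×C, and 2×H: cost 24 ≤ 24, profit 2·6 + 1·3 + 2·10 = 35.
4×C and 2×H: cost 24 ≤ 24, profit 4·3 + 2·10 = 32.
Best is 35.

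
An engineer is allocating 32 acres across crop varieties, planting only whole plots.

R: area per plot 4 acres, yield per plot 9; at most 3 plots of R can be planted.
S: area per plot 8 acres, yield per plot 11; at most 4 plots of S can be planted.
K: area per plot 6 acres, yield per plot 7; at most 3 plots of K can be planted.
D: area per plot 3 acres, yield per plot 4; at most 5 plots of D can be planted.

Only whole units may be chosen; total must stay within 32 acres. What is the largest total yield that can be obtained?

54

Take 3×R, 1×S, and 4×D: area 32 ≤ 32, yield 3·9 + 1·11 + 4·4 = 54.
R has the best ratio (9/4) and is taken to its limit of 3; remaining capacity is filled optimally with the others.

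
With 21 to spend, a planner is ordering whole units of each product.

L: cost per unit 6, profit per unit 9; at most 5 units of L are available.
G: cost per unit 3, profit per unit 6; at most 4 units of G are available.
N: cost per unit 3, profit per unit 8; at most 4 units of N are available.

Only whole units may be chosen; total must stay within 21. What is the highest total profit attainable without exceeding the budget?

This is a bounded integer knapsack.
N has the best ratio (8/3); taking only N gives at most 4×8 = 32 (stopped by the supply cap of 4).
Mixing does better — 3×G and 4×N: cost 21 ≤ 21, profit 3·6 + 4·8 = 50.

50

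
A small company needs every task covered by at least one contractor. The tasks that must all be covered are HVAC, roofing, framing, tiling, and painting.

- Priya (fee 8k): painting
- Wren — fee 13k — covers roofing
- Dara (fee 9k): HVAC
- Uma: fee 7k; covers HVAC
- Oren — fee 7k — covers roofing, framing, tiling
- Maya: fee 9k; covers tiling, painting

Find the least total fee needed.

22

Choose Priya, Uma, and Oren: together they cover HVAC, roofing, framing, tiling, painting — every task.
Total fee: 8 + 7 + 7 = 22.
No cover costs less than 22.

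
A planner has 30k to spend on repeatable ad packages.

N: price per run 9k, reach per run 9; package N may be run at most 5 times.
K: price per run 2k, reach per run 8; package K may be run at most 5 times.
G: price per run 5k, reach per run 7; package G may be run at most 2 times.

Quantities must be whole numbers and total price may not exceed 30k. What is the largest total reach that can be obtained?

1×N, 5×K, and 2×G: price 29 ≤ 30, reach 1·9 + 5·8 + 2·7 = 63.
2×N and 5×K: price 28 ≤ 30, reach 2·9 + 5·8 = 58.
Best is 63.

63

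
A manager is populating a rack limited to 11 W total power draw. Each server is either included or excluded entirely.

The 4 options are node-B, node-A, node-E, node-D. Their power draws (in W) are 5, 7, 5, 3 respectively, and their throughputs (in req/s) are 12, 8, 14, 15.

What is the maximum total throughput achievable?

Allowing fractional choices, the relaxed optimum would be about 36.2, but servers are indivisible.
node-E + node-D: power draw 5 + 3 = 8 ≤ 11, throughput 14 + 15 = 29.
node-B + node-E: power draw 5 + 5 = 10 ≤ 11, throughput 12 + 14 = 26.
node-B + node-D: power draw 5 + 3 = 8 ≤ 11, throughput 12 + 15 = 27.
Best is node-E and node-D with total throughput 29.

29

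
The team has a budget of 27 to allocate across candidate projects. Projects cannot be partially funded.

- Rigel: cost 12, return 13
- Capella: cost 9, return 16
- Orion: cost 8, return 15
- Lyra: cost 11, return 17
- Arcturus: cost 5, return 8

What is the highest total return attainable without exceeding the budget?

41

Take Capella, Lyra, and Arcturus: cost 9 + 11 + 5 = 25 ≤ 27, return 16 + 17 + 8 = 41.
No other feasible combination does better.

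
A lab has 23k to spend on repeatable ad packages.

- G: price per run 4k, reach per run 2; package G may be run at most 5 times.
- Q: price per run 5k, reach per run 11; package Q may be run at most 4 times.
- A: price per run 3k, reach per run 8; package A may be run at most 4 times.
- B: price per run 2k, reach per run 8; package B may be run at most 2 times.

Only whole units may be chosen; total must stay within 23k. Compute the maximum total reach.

62

This is a bounded integer knapsack.
1×Q, 4×A, and 2×B: price 21 ≤ 23, reach 1·11 + 4·8 + 2·8 = 59.
2×Q, 3×A, and 2×B: price 23 ≤ 23, reach 2·11 + 3·8 + 2·8 = 62.
Best is 62.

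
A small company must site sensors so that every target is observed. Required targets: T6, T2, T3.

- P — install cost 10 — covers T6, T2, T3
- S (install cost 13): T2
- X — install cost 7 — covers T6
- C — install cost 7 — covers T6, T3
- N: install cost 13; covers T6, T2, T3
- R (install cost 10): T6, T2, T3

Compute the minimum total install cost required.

10

P alone covers T6, T2, T3 — every target.
Total install cost: 10.
No cover costs less than 10.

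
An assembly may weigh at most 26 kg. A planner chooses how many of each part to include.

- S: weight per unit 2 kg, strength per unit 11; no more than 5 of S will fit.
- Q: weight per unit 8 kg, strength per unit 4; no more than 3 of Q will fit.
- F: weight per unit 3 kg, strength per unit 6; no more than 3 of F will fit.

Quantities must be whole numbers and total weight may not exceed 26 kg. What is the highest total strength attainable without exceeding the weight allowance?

73

This is a bounded integer knapsack.
5×S, 1×Q, and 2×F: weight 24 ≤ 26, strength 5·11 + 1·4 + 2·6 = 71.
5×S and 3×F: weight 19 ≤ 26, strength 5·11 + 3·6 = 73.
Best is 73.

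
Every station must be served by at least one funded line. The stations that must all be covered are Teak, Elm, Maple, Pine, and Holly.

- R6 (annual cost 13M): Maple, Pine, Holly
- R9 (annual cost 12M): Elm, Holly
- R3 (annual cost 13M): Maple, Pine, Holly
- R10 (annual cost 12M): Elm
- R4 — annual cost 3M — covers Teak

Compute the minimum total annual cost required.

This is a weighted set-cover instance.
Choose R6, R9, and R4: together they cover Teak, Elm, Maple, Pine, Holly — every station.
Total annual cost: 13 + 12 + 3 = 28.

28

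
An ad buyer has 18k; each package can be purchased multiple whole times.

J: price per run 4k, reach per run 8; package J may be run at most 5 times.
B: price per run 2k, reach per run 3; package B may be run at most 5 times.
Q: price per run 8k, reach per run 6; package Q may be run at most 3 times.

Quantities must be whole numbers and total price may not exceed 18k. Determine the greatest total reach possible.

35

This is a bounded integer knapsack.
3×J and 3×B: price 18 ≤ 18, reach 3·8 + 3·3 = 33.
4×J and 1×B: price 18 ≤ 18, reach 4·8 + 1·3 = 35.
Best is 35.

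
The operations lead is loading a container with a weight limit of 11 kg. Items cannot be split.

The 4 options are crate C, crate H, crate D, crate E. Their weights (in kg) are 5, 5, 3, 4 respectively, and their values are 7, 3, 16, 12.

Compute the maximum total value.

28

Take crate D and crate E: weight 3 + 4 = 7 ≤ 11, value 16 + 12 = 28.
No other feasible combination does better.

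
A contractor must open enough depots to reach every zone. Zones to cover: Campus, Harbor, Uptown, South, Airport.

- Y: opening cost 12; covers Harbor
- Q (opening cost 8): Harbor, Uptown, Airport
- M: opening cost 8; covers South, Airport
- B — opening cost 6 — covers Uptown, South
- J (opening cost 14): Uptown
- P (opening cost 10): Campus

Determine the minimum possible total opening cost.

24

Choose Q, B, and P: together they cover Campus, Harbor, Uptown, South, Airport — every zone.
Total opening cost: 8 + 6 + 10 = 24.
No cover costs less than 24.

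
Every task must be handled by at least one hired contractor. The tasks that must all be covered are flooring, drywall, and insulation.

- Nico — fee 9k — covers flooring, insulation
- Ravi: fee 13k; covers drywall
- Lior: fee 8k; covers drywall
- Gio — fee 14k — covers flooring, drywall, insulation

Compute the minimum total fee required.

14

This is an integer covering problem.
Gio alone covers flooring, drywall, insulation — every task.
Total fee: 14.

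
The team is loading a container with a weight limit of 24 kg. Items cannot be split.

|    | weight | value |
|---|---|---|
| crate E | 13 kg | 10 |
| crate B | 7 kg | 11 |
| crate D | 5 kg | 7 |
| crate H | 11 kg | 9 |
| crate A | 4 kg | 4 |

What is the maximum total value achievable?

Allowing fractional choices, the relaxed optimum would be about 28.5, but items are indivisible.
crate B + crate D + crate H: weight 7 + 5 + 11 = 23 ≤ 24, value 11 + 7 + 9 = 27.
crate B + crate H + crate A: weight 7 + 11 + 4 = 22 ≤ 24, value 11 + 9 + 4 = 24.
crate E + crate B + crate A: weight 13 + 7 + 4 = 24 ≤ 24, value 10 + 11 + 4 = 25.
Best is crate B, crate D, and crate H with total value 27.

27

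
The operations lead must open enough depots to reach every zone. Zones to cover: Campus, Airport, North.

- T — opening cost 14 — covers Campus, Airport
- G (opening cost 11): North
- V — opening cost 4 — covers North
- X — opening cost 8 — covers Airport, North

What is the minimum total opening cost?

18

Choose T and V: together they cover Campus, Airport, North — every zone.
Total opening cost: 14 + 4 = 18.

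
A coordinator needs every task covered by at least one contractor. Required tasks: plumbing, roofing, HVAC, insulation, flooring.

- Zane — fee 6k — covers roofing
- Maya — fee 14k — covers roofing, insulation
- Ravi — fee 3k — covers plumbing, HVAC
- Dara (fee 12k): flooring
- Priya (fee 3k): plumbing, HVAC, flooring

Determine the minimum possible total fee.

17

Choose Maya and Priya: together they cover plumbing, roofing, HVAC, insulation, flooring — every task.
Total fee: 14 + 3 = 17.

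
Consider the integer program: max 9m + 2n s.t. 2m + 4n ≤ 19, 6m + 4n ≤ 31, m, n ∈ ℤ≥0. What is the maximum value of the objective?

(m,n)=(5,0) is feasible, giving 45.
(m,n)=(4,1) is feasible, giving 38.
(m,n)=(4,0) is feasible, giving 36.
Maximum is 45 at (m,n)=(5,0).

45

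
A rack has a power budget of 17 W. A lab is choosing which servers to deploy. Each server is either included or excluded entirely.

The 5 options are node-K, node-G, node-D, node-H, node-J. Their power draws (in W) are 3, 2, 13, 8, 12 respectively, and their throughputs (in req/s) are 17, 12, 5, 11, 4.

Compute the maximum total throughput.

node-K + node-G + node-H: power draw 3 + 2 + 8 = 13 ≤ 17, throughput 17 + 12 + 11 = 40.
node-K + node-G + node-J: power draw 3 + 2 + 12 = 17 ≤ 17, throughput 17 + 12 + 4 = 33.
Best is node-K, node-G, and node-H with total throughput 40.

40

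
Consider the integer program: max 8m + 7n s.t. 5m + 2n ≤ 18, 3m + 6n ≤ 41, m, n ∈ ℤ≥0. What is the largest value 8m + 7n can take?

50

(m,n)=(1,6): 5·1+2·6=17≤18, 3·1+6·6=39≤41, objective 50.
(m,n)=(1,5): 5·1+2·5=15≤18, 3·1+6·5=33≤41, objective 43.
No feasible integer point exceeds 50.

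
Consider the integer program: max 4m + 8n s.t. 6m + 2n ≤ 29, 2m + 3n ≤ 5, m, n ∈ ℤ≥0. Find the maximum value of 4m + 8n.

(m,n)=(1,1): 6·1+2·1=8≤29, 2·1+3·1=5≤5, objective 12.
(m,n)=(0,1): 6·0+2·1=2≤29, 2·0+3·1=3≤5, objective 8.
(m,n)=(2,0): 6·2+2·0=12≤29, 2·2+3·0=4≤5, objective 8.
The best lattice point is (1,1), giving 12.

12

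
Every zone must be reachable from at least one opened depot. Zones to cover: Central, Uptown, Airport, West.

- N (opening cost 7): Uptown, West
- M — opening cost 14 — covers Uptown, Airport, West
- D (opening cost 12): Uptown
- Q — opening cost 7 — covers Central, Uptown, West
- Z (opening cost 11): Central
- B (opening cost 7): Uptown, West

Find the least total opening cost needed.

21

Choose M and Q: together they cover Central, Uptown, Airport, West — every zone.
Total opening cost: 14 + 7 = 21.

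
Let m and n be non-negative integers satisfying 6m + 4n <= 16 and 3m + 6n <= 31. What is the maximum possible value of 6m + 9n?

36

(m,n)=(0,4): 6·0+4·4=16≤16, 3·0+6·4=24≤31, objective 36.
(m,n)=(0,3): 6·0+4·3=12≤16, 3·0+6·3=18≤31, objective 27.
The best lattice point is (0,4), giving 36.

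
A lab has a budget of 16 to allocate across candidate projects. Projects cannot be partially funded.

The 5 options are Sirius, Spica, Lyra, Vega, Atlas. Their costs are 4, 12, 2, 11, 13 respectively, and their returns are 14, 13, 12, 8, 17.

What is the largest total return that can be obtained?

29

Allowing fractional choices, the relaxed optimum would be about 39.1, but projects are indivisible.
Lyra + Atlas: cost 2 + 13 = 15 ≤ 16, return 12 + 17 = 29.
Sirius + Spica: cost 4 + 12 = 16 ≤ 16, return 14 + 13 = 27.
Sirius + Lyra: cost 4 + 2 = 6 ≤ 16, return 14 + 12 = 26.
Best is Lyra and Atlas with total return 29.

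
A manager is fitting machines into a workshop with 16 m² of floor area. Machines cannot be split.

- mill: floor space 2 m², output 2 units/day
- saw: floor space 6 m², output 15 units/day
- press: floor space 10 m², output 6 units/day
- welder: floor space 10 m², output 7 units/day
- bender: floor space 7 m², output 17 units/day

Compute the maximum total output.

saw + welder: floor space 6 + 10 = 16 ≤ 16, output 15 + 7 = 22.
mill + saw + bender: floor space 2 + 6 + 7 = 15 ≤ 16, output 2 + 15 + 17 = 34.
saw + bender: floor space 6 + 7 = 13 ≤ 16, output 15 + 17 = 32.
Best is mill, saw, and bender with total output 34.

34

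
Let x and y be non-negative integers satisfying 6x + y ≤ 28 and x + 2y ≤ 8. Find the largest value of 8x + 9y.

50

(x,y)=(4,2): 6·4+1·2=26≤28, 1·4+2·2=8≤8, objective 50.
(x,y)=(3,2): 6·3+1·2=20≤28, 1·3+2·2=7≤8, objective 42.
Maximum is 50 at (x,y)=(4,2).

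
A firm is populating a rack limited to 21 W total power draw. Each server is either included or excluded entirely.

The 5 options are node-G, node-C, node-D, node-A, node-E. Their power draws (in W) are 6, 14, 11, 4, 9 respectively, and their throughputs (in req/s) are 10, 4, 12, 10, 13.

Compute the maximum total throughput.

33

Allowing fractional choices, the relaxed optimum would be about 35.2, but servers are indivisible.
node-D + node-E: power draw 11 + 9 = 20 ≤ 21, throughput 12 + 13 = 25.
node-G + node-D + node-A: power draw 6 + 11 + 4 = 21 ≤ 21, throughput 10 + 12 + 10 = 32.
node-G + node-A + node-E: power draw 6 + 4 + 9 = 19 ≤ 21, throughput 10 + 10 + 13 = 33.
Best is node-G, node-A, and node-E with total throughput 33.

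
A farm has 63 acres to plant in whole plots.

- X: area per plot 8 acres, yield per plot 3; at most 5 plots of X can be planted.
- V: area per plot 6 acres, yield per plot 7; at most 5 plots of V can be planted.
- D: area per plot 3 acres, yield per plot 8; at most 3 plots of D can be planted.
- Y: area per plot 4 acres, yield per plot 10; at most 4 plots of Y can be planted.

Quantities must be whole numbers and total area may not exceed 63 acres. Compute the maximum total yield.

102

D has the best ratio (8/3); taking only D gives at most 3×8 = 24 (stopped by the supply cap of 3).
Mixing does better — 1×X, 5×V, 3×D, and 4×Y: area 63 ≤ 63, yield 1·3 + 5·7 + 3·8 + 4·10 = 102.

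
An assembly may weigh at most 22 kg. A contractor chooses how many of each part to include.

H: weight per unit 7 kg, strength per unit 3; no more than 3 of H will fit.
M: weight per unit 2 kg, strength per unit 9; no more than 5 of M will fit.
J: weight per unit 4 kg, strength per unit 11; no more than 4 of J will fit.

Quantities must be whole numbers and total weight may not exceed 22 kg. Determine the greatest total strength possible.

78

M has the best ratio (9/2); taking only M gives at most 5×9 = 45 (stopped by the supply cap of 5).
Mixing does better — 5×M and 3×J: weight 22 ≤ 22, strength 5·9 + 3·11 = 78.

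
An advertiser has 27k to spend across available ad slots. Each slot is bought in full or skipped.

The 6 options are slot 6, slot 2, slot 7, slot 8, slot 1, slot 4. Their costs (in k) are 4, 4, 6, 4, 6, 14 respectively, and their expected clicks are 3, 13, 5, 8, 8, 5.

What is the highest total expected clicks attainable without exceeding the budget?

37

Allowing fractional choices, the relaxed optimum would be about 38.1, but ad slots are indivisible.
slot 6 + slot 2 + slot 8 + slot 1: cost 4 + 4 + 4 + 6 = 18 ≤ 27, expected clicks 3 + 13 + 8 + 8 = 32.
slot 6 + slot 2 + slot 7 + slot 8 + slot 1: cost 4 + 4 + 6 + 4 + 6 = 24 ≤ 27, expected clicks 3 + 13 + 5 + 8 + 8 = 37.
slot 2 + slot 7 + slot 8 + slot 1: cost 4 + 6 + 4 + 6 = 20 ≤ 27, expected clicks 13 + 5 + 8 + 8 = 34.
Best is slot 6, slot 2, slot 7, slot 8, and slot 1 with total expected clicks 37.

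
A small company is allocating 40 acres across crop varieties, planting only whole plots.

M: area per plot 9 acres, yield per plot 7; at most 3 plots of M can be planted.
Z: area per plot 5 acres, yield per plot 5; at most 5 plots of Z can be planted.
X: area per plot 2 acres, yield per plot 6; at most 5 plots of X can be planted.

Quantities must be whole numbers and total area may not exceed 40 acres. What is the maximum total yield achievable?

57

X has the best ratio (6/2); taking only X gives at most 5×6 = 30 (stopped by the supply cap of 5).
Mixing does better — 1×M, 4×Z, and 5×X: area 39 ≤ 40, yield 1·7 + 4·5 + 5·6 = 57.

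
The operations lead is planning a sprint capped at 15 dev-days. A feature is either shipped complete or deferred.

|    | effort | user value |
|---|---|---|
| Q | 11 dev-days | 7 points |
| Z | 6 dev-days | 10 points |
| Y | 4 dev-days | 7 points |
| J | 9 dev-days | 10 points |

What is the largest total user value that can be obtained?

Take Z and J: effort 6 + 9 = 15 ≤ 15, user value 10 + 10 = 20.
No other feasible combination does better.

20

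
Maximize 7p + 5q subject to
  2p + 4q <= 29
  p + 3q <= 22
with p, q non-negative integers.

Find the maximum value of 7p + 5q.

98

The continuous relaxation peaks at (14.5, 0) with value 101.50; rounding to a feasible lattice point costs some objective.
(p,q)=(14,0): 2·14+4·0=28≤29, 1·14+3·0=14≤22, objective 98.
(p,q)=(13,0): 2·13+4·0=26≤29, 1·13+3·0=13≤22, objective 91.
No feasible integer point exceeds 98.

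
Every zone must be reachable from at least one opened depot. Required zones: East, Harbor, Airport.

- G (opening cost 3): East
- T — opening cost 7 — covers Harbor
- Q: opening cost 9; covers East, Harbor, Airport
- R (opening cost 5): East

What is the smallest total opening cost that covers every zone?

9

Q alone covers East, Harbor, Airport — every zone.
Total opening cost: 9.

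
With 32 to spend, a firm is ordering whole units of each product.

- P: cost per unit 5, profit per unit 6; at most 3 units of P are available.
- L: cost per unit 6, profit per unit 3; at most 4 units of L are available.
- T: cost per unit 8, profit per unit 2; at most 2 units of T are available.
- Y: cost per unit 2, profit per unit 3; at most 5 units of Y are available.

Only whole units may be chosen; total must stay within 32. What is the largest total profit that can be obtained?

Take 3×P, 1×L, and 5×Y: cost 31 ≤ 32, profit 3·6 + 1·3 + 5·3 = 36.
Y has the best ratio (3/2) and is taken to its limit of 5; remaining capacity is filled optimally with the others.

36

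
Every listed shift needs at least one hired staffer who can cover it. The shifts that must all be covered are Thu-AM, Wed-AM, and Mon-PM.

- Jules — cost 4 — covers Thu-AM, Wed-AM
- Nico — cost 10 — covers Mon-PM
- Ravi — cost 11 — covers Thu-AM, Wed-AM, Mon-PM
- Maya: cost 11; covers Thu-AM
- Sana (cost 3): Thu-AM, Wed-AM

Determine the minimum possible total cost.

The greedy cost-per-new-shift heuristic would pick Sana and Nico for 13, but a cheaper cover exists.
Ravi alone covers Thu-AM, Wed-AM, Mon-PM — every shift.
Total cost: 11.
No cover costs less than 11.

11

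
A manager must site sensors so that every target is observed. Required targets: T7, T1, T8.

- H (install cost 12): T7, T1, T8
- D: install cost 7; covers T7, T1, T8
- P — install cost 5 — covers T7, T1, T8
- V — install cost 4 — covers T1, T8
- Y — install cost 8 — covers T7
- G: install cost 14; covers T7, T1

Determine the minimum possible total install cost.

This is an integer covering problem.
P alone covers T7, T1, T8 — every target.
Total install cost: 5.
No cover costs less than 5.

5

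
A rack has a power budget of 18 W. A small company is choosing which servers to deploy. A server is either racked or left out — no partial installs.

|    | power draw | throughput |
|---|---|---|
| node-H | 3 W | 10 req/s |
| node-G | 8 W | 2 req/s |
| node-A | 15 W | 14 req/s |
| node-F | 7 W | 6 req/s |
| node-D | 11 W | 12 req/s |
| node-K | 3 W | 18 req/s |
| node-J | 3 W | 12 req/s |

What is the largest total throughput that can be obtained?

46

node-D + node-K + node-J: power draw 11 + 3 + 3 = 17 ≤ 18, throughput 12 + 18 + 12 = 42.
node-H + node-F + node-K + node-J: power draw 3 + 7 + 3 + 3 = 16 ≤ 18, throughput 10 + 6 + 18 + 12 = 46.
node-H + node-G + node-K + node-J: power draw 3 + 8 + 3 + 3 = 17 ≤ 18, throughput 10 + 2 + 18 + 12 = 42.
Best is node-H, node-F, node-K, and node-J with total throughput 46.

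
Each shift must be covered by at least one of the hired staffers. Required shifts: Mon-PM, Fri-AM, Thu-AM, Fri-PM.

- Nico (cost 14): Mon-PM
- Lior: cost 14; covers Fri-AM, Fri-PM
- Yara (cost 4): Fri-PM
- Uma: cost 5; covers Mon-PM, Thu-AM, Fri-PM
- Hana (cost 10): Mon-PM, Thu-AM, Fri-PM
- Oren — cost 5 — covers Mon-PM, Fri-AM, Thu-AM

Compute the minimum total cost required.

The greedy cost-per-new-shift heuristic would pick Uma and Oren for 10, but a cheaper cover exists.
Choose Yara and Oren: together they cover Mon-PM, Fri-AM, Thu-AM, Fri-PM — every shift.
Total cost: 4 + 5 = 9.
No cover costs less than 9.

9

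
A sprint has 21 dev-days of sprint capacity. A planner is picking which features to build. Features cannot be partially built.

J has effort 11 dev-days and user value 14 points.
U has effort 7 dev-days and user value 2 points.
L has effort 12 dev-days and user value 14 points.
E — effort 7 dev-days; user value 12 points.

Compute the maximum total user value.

26

Take J and E: effort 11 + 7 = 18 ≤ 21, user value 14 + 12 = 26.
No feasible combination exceeds this.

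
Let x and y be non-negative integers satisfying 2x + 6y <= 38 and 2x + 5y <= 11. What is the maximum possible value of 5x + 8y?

The continuous relaxation peaks at (5.5, 0) with value 27.50; rounding to a feasible lattice point costs some objective.
(x,y)=(5,0): 2·5+6·0=10≤38, 2·5+5·0=10≤11, objective 25.
(x,y)=(4,0): 2·4+6·0=8≤38, 2·4+5·0=8≤11, objective 20.
No feasible integer point exceeds 25.

25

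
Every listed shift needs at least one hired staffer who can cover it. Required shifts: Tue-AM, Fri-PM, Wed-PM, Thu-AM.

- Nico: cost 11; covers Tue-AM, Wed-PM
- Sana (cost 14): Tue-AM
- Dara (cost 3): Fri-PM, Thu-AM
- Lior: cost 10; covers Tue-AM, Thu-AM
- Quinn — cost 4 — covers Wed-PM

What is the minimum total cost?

The greedy cost-per-new-shift heuristic would pick Dara, Quinn, and Lior for 17, but a cheaper cover exists.
Choose Nico and Dara: together they cover Tue-AM, Fri-PM, Wed-PM, Thu-AM — every shift.
Total cost: 11 + 3 = 14.
No cover costs less than 14.

14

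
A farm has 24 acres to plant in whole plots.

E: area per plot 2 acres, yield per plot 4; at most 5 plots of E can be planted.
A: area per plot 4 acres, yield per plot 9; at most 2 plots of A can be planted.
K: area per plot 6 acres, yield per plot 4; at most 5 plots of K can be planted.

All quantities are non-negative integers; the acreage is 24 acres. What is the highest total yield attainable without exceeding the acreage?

A has the best ratio (9/4); taking only A gives at most 2×9 = 18 (stopped by the supply cap of 2).
Mixing does better — 5×E, 2×A, and 1×K: area 24 ≤ 24, yield 5·4 + 2·9 + 1·4 = 42.

42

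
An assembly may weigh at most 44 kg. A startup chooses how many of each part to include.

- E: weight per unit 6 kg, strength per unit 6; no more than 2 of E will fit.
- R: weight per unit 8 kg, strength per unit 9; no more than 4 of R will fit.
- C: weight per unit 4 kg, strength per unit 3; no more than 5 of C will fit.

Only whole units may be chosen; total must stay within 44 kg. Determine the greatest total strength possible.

2×E and 4×R: weight 44 ≤ 44, strength 2·6 + 4·9 = 48.
4×R and 3×C: weight 44 ≤ 44, strength 4·9 + 3·3 = 45.
Best is 48.

48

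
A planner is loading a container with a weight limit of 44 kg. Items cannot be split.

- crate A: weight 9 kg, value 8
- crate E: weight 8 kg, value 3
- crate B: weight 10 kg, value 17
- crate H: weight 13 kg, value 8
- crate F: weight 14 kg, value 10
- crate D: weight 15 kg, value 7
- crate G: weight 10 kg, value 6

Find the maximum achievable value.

41

Allowing fractional choices, the relaxed optimum would be about 41.8, but items are indivisible.
crate A + crate B + crate H + crate G: weight 9 + 10 + 13 + 10 = 42 ≤ 44, value 8 + 17 + 8 + 6 = 39.
crate A + crate B + crate F + crate G: weight 9 + 10 + 14 + 10 = 43 ≤ 44, value 8 + 17 + 10 + 6 = 41.
crate A + crate E + crate B + crate F: weight 9 + 8 + 10 + 14 = 41 ≤ 44, value 8 + 3 + 17 + 10 = 38.
Best is crate A, crate B, crate F, and crate G with total value 41.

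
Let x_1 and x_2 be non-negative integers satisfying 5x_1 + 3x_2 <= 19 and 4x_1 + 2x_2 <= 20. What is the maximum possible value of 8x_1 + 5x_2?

(x_1,x_2)=(2,3): 5·2+3·3=19≤19, 4·2+2·3=14≤20, objective 31.
(x_1,x_2)=(0,6): 5·0+3·6=18≤19, 4·0+2·6=12≤20, objective 30.
(x_1,x_2)=(1,4): 5·1+3·4=17≤19, 4·1+2·4=12≤20, objective 28.
No feasible integer point exceeds 31.

31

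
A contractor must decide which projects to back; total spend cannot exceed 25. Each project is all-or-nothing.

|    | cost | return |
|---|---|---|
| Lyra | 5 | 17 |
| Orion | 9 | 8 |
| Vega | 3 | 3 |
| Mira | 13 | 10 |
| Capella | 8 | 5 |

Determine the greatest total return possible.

33

Take Lyra, Orion, Vega, and Capella: cost 5 + 9 + 3 + 8 = 25 ≤ 25, return 17 + 8 + 3 + 5 = 33.
No other feasible combination does better.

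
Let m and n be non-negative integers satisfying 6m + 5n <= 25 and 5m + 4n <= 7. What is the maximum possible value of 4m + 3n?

(m,n)=(1,0): 6·1+5·0=6≤25, 5·1+4·0=5≤7, objective 4.
(m,n)=(0,1): 6·0+5·1=5≤25, 5·0+4·1=4≤7, objective 3.
(m,n)=(0,0): 6·0+5·0=0≤25, 5·0+4·0=0≤7, objective 0.
Maximum is 4 at (m,n)=(1,0).

4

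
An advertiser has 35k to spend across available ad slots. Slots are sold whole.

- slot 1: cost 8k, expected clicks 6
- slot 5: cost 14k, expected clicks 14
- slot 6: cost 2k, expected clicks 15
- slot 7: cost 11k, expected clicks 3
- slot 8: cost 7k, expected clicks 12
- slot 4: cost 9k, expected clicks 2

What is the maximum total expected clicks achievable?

Take slot 1, slot 5, slot 6, and slot 8: cost 8 + 14 + 2 + 7 = 31 ≤ 35, expected clicks 6 + 14 + 15 + 12 = 47.
No other feasible combination does better.

47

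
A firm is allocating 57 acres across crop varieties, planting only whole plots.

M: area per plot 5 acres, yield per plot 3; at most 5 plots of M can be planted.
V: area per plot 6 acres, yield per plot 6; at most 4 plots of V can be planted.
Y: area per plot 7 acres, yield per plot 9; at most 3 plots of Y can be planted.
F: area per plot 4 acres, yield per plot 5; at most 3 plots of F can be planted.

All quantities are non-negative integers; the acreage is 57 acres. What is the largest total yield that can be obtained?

66

This is a bounded integer knapsack.
Take 4×V, 3×Y, and 3×F: area 57 ≤ 57, yield 4·6 + 3·9 + 3·5 = 66.
Y has the best ratio (9/7) and is taken to its limit of 3; remaining capacity is filled optimally with the others.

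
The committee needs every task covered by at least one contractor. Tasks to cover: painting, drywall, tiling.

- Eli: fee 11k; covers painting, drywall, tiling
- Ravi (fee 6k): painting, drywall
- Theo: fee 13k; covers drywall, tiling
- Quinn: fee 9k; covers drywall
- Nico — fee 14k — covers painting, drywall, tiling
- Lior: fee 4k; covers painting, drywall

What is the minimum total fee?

The greedy cost-per-new-task heuristic would pick Lior and Eli for 15, but a cheaper cover exists.
Eli alone covers painting, drywall, tiling — every task.
Total fee: 11.
No cover costs less than 11.

11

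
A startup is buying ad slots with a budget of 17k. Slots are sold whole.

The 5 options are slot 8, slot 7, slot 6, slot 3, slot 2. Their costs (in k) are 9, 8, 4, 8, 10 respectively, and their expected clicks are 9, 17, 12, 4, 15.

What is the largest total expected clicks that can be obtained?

This is a 0-1 knapsack instance.
Allowing fractional choices, the relaxed optimum would be about 36.5, but ad slots are indivisible.
slot 6 + slot 2: cost 4 + 10 = 14 ≤ 17, expected clicks 12 + 15 = 27.
slot 7 + slot 6: cost 8 + 4 = 12 ≤ 17, expected clicks 17 + 12 = 29.
slot 8 + slot 7: cost 9 + 8 = 17 ≤ 17, expected clicks 9 + 17 = 26.
Best is slot 7 and slot 6 with total expected clicks 29.

29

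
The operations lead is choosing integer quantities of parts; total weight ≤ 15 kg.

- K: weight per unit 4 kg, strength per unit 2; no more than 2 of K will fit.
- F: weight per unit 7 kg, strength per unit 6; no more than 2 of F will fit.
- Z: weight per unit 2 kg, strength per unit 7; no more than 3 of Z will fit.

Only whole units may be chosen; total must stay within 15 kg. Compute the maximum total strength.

27

Take 1×F and 3×Z: weight 13 ≤ 15, strength 1·6 + 3·7 = 27.
Z has the best ratio (7/2) and is taken to its limit of 3; remaining capacity is filled optimally with the others.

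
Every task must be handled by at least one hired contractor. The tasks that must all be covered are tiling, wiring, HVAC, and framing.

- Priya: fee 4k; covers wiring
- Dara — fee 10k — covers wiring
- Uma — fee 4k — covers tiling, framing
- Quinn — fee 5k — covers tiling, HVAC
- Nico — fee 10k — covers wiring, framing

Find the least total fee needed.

13

Choose Priya, Uma, and Quinn: together they cover tiling, wiring, HVAC, framing — every task.
Total fee: 4 + 4 + 5 = 13.
No cover costs less than 13.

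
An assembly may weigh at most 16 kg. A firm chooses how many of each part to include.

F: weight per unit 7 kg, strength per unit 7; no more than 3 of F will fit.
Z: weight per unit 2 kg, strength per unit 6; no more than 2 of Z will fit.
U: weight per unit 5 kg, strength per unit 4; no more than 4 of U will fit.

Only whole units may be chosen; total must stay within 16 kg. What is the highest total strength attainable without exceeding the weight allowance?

This is a bounded integer knapsack.
1×F, 2×Z, and 1×U: weight 16 ≤ 16, strength 1·7 + 2·6 + 1·4 = 23.
2×Z and 2×U: weight 14 ≤ 16, strength 2·6 + 2·4 = 20.
Best is 23.

23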